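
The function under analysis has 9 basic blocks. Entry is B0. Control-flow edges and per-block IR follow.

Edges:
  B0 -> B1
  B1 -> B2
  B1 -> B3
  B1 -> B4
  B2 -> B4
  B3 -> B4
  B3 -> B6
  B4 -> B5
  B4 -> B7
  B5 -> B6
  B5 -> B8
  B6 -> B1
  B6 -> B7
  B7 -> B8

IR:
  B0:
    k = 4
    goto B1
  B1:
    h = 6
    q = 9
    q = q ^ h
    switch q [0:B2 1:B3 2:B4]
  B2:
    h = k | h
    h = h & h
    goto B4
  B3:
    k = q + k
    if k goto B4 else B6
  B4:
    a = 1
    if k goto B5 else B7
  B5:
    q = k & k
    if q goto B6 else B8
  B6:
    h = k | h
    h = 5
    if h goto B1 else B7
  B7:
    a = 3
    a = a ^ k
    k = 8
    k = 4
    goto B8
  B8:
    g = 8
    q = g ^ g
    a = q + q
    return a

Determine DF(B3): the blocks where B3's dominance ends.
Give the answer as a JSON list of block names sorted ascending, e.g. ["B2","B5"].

Answer: ["B4", "B6"]

Analysis:
idom tree: B1←B0 B2←B1 B3←B1 B4←B1 B5←B4 B6←B1 B7←B1 B8←B1
Dom∩ at merges:
  B1: preds {B0,B6}: {B0} ∩ {B0,B1,B6} = {B0}; idom=B0
  B4: preds {B1,B2,B3}: {B0,B1} ∩ {B0,B1,B2} ∩ {B0,B1,B3} = {B0,B1}; idom=B1
  B6: preds {B3,B5}: {B0,B1,B3} ∩ {B0,B1,B4,B5} = {B0,B1}; idom=B1
  B7: preds {B4,B6}: {B0,B1,B4} ∩ {B0,B1,B6} = {B0,B1}; idom=B1
  B8: preds {B5,B7}: {B0,B1,B4,B5} ∩ {B0,B1,B7} = {B0,B1}; idom=B1

Frontier:
  join B1 pred B0: · stop@B0
  join B1 pred B6: B6→B1 stop@B0
  join B4 pred B1: · stop@B1
  join B4 pred B2: B2 stop@B1
  join B4 pred B3: B3 stop@B1
  join B6 pred B3: B3 stop@B1
  join B6 pred B5: B5→B4 stop@B1
  join B7 pred B4: B4 stop@B1
  join B7 pred B6: B6 stop@B1
  join B8 pred B5: B5→B4 stop@B1
  join B8 pred B7: B7 stop@B1
  B0 → ∅
  B1 → {B1}
  B2 → {B4}
  B3 → {B4,B6}
  B4 → {B6,B7,B8}
  B5 → {B6,B8}
  B6 → {B1,B7}
  B7 → {B8}
  B8 → ∅

DF(B3) = ["B4", "B6"]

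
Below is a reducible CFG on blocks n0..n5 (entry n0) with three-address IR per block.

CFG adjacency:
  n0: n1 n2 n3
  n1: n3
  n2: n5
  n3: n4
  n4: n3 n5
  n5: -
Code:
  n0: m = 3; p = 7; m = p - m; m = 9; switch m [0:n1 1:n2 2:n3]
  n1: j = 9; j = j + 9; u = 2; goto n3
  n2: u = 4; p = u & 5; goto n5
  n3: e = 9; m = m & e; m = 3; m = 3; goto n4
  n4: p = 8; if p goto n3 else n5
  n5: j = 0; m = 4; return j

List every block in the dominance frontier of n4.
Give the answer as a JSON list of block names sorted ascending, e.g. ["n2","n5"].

idom tree: n1←n0 n2←n0 n3←n0 n4←n3 n5←n0
Dom∩ at merges:
  n3: preds {n0,n1,n4}: {n0} ∩ {n0,n1} ∩ {n0,n3,n4} = {n0}; idom=n0
  n5: preds {n2,n4}: {n0,n2} ∩ {n0,n3,n4} = {n0}; idom=n0

Frontier:
  n3←n0: walk · to n0
  n3←n1: walk n1 to n0
  n3←n4: walk n4→n3 to n0
  n5←n2: walk n2 to n0
  n5←n4: walk n4→n3 to n0
  DF(n0)=∅
  DF(n1)={n3}
  DF(n2)={n5}
  DF(n3)={n3,n5}
  DF(n4)={n3,n5}
  DF(n5)=∅

DF(n4) = ["n3", "n5"]

Answer: ["n3", "n5"]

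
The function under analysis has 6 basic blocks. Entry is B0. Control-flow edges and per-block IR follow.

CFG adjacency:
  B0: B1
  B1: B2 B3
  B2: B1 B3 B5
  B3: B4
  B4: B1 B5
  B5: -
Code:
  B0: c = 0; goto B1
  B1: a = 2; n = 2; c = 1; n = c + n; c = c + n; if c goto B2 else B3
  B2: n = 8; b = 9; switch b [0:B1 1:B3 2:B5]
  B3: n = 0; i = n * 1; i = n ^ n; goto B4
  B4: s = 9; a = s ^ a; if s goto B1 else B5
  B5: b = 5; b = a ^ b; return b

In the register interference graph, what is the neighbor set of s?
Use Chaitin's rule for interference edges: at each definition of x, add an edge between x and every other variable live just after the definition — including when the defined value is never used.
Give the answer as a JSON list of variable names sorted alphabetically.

Answer: ["a"]

Working:
def/use:
  B0 def {c} use ∅
  B1 def {a,c,n} use ∅
  B2 def {b,n} use ∅
  B3 def {i,n} use ∅
  B4 def {a,s} use {a}
  B5 def {b} use {a}

Backward fixpoint:
  live B0: ∅→∅
  live B1: ∅→{a}
  live B2: {a}→{a}
  live B3: {a}→{a}
  live B4: {a}→{a}
  live B5: {a}→∅

Interference:
  a: {b,c,i,n,s}
  b: {a}
  c: {a,n}
  i: {a,n}
  n: {a,c,i}
  s: {a}

N(s) = ["a"]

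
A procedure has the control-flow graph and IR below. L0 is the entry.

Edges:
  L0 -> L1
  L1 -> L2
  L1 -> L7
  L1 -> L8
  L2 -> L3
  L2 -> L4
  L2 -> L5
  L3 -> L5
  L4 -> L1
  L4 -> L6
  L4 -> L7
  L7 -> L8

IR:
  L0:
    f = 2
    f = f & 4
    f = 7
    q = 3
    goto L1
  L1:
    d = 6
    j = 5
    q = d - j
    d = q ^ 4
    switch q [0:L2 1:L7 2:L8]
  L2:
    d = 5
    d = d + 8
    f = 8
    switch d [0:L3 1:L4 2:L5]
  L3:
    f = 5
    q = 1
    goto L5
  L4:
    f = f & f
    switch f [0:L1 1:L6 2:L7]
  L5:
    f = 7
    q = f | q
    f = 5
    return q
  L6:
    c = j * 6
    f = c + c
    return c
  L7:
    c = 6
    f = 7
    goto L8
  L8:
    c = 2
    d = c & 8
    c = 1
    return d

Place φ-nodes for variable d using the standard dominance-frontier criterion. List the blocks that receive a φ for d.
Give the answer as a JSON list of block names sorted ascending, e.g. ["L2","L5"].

Answer: ["L1", "L7", "L8"]

Analysis:
idom tree: L1←L0 L2←L1 L3←L2 L4←L2 L5←L2 L6←L4 L7←L1 L8←L1
Dom at joins:
  L1: preds {L0,L4}: {L0} ∩ {L0,L1,L2,L4} = {L0}; idom=L0
  L5: preds {L2,L3}: {L0,L1,L2} ∩ {L0,L1,L2,L3} = {L0,L1,L2}; idom=L2
  L7: preds {L1,L4}: {L0,L1} ∩ {L0,L1,L2,L4} = {L0,L1}; idom=L1
  L8: preds {L1,L7}: {L0,L1} ∩ {L0,L1,L7} = {L0,L1}; idom=L1

DF walk-up:
  L1←L0: walk · to L0
  L1←L4: walk L4→L2→L1 to L0
  L5←L2: walk · to L2
  L5←L3: walk L3 to L2
  L7←L1: walk · to L1
  L7←L4: walk L4→L2 to L1
  L8←L1: walk · to L1
  L8←L7: walk L7 to L1
  DF(L0)=∅
  DF(L1)={L1}
  DF(L2)={L1,L7}
  DF(L3)={L5}
  DF(L4)={L1,L7}
  DF(L5)=∅
  DF(L6)=∅
  DF(L7)={L8}
  DF(L8)=∅

φ for d: defs {L1,L2,L8}
  DF⁺ = {L1,L7,L8}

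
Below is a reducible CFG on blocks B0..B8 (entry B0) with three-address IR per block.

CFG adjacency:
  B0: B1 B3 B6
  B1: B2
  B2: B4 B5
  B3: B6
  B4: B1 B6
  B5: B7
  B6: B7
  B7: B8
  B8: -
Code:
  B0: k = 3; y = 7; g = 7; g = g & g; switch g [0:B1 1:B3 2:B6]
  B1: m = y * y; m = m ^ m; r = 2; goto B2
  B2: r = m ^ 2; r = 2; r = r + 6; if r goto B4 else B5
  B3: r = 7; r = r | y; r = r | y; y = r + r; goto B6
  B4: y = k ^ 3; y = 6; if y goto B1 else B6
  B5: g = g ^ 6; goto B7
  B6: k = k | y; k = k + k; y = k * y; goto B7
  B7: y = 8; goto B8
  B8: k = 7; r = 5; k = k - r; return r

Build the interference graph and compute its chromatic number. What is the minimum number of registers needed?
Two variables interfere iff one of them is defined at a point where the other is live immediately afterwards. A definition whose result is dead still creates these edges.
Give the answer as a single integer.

Answer: 4

Working:
Block summaries:
  B0: def={g,k,y} ue=∅
  B1: def={m,r} ue={y}
  B2: def={r} ue={m}
  B3: def={r,y} ue={y}
  B4: def={y} ue={k}
  B5: def={g} ue={g}
  B6: def={k,y} ue={k,y}
  B7: def={y} ue=∅
  B8: def={k,r} ue=∅

Liveness:
  live B0: ∅→{g,k,y}
  live B1: {g,k,y}→{g,k,m}
  live B2: {g,k,m}→{g,k}
  live B3: {k,y}→{k,y}
  live B4: {g,k}→{g,k,y}
  live B5: {g}→∅
  live B6: {k,y}→∅
  live B7: ∅→∅
  live B8: ∅→∅

Interference:
  g — {k,m,r,y}
  k — {g,m,r,y}
  m — {g,k,r}
  r — {g,k,m,y}
  y — {g,k,r}

Chromatic number:
  lower bound: {g,k,m,r} mutually conflict ⇒ χ ≥ 4
  assign g→r0 k→r1 m→r3 r→r2 y→r3 — no edge inside a register ⇒ χ ≤ 4
  χ = 4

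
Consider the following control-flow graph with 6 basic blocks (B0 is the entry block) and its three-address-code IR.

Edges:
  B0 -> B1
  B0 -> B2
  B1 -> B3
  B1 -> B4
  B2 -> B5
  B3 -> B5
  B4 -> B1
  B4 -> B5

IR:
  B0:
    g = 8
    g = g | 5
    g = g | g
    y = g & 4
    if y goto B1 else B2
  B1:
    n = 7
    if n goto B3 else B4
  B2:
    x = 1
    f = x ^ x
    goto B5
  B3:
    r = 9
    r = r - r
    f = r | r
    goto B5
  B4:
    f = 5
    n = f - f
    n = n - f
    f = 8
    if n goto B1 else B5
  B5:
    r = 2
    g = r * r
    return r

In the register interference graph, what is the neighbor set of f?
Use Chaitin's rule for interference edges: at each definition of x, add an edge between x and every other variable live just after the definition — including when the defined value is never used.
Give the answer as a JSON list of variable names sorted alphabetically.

Answer: ["n"]

Analysis:
Per-block:
  B0: def={g,y} ue=∅
  B1: def={n} ue=∅
  B2: def={f,x} ue=∅
  B3: def={f,r} ue=∅
  B4: def={f,n} ue=∅
  B5: def={g,r} ue=∅

Liveness:
  B0 li=∅ lo=∅
  B1 li=∅ lo=∅
  B2 li=∅ lo=∅
  B3 li=∅ lo=∅
  B4 li=∅ lo=∅
  B5 li=∅ lo=∅

Interfere edges:
  f — {n}
  g — {r}
  n — {f}
  r — {g}
  x — ∅
  y — ∅

N(f) = ["n"]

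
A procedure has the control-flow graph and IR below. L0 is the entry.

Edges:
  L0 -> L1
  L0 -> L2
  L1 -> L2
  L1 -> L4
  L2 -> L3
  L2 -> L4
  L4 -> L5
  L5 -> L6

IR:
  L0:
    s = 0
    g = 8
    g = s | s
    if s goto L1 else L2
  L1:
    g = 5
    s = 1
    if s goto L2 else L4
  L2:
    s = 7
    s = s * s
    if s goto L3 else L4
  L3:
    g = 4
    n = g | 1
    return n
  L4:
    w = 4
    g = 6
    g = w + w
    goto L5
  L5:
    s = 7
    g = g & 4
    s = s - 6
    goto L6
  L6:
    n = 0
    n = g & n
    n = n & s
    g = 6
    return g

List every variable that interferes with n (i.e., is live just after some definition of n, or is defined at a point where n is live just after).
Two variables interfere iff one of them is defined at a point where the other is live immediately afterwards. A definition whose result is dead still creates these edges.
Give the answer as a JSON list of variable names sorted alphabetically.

Answer: ["g", "s"]

Working:
Per-block:
  L0 def {g,s} use ∅
  L1 def {g,s} use ∅
  L2 def {s} use ∅
  L3 def {g,n} use ∅
  L4 def {g,w} use ∅
  L5 def {g,s} use {g}
  L6 def {g,n} use {g,s}

Live sets:
  L0: in=∅ out=∅
  L1: in=∅ out=∅
  L2: in=∅ out=∅
  L3: in=∅ out=∅
  L4: in=∅ out={g}
  L5: in={g} out={g,s}
  L6: in={g,s} out=∅

Conflict graph:
  g↔{n,s,w}
  n↔{g,s}
  s↔{g,n}
  w↔{g}

N(n) = ["g", "s"]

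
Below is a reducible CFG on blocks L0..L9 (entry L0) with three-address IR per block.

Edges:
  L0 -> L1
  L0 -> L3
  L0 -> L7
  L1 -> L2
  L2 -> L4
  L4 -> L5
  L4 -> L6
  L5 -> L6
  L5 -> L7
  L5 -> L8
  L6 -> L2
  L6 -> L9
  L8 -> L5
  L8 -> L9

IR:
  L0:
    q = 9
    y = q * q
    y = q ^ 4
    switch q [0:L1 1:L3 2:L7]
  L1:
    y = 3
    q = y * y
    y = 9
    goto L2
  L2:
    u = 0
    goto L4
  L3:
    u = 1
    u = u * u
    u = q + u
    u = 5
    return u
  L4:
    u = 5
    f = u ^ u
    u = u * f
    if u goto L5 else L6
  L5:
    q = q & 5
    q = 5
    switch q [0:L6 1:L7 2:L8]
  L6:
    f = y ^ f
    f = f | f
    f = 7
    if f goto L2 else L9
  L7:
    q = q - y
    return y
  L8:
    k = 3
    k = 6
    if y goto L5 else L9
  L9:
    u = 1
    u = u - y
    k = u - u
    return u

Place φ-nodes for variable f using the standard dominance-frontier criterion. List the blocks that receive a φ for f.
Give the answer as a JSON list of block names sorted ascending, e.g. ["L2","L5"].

Answer: ["L2", "L7", "L9"]

Working:
idom tree: L1←L0 L2←L1 L3←L0 L4←L2 L5←L4 L6←L4 L7←L0 L8←L5 L9←L4
Dom∩ at merges:
  L2: preds {L1,L6}: {L0,L1} ∩ {L0,L1,L2,L4,L6} = {L0,L1}; idom=L1
  L5: preds {L4,L8}: {L0,L1,L2,L4} ∩ {L0,L1,L2,L4,L5,L8} = {L0,L1,L2,L4}; idom=L4
  L6: preds {L4,L5}: {L0,L1,L2,L4} ∩ {L0,L1,L2,L4,L5} = {L0,L1,L2,L4}; idom=L4
  L7: preds {L0,L5}: {L0} ∩ {L0,L1,L2,L4,L5} = {L0}; idom=L0
  L9: preds {L6,L8}: {L0,L1,L2,L4,L6} ∩ {L0,L1,L2,L4,L5,L8} = {L0,L1,L2,L4}; idom=L4

DF derivation:
  join L2 pred L1: · stop@L1
  join L2 pred L6: L6→L4→L2 stop@L1
  join L5 pred L4: · stop@L4
  join L5 pred L8: L8→L5 stop@L4
  join L6 pred L4: · stop@L4
  join L6 pred L5: L5 stop@L4
  join L7 pred L0: · stop@L0
  join L7 pred L5: L5→L4→L2→L1 stop@L0
  join L9 pred L6: L6 stop@L4
  join L9 pred L8: L8→L5 stop@L4
  DF(L0)=∅
  DF(L1)={L7}
  DF(L2)={L2,L7}
  DF(L3)=∅
  DF(L4)={L2,L7}
  DF(L5)={L5,L6,L7,L9}
  DF(L6)={L2,L9}
  DF(L7)=∅
  DF(L8)={L5,L9}
  DF(L9)=∅

φ for f: defs {L4,L6}
  DF⁺ = {L2,L7,L9}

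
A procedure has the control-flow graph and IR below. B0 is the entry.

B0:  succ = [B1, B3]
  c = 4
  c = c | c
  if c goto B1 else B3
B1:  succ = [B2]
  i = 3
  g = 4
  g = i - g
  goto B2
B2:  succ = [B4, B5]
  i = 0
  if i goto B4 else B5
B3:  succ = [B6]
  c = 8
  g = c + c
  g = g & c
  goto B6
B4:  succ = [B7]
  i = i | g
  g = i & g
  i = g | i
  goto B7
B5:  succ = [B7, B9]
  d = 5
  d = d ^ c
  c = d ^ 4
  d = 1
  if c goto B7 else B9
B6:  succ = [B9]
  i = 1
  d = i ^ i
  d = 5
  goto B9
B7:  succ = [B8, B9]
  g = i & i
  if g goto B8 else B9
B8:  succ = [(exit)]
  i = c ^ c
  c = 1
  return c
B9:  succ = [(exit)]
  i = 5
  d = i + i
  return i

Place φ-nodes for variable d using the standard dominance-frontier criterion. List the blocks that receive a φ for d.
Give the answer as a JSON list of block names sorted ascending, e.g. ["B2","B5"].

Answer: ["B7", "B9"]

Working:
idom tree: B1←B0 B2←B1 B3←B0 B4←B2 B5←B2 B6←B3 B7←B2 B8←B7 B9←B0
Dom at joins:
  B7: preds {B4,B5}: {B0,B1,B2,B4} ∩ {B0,B1,B2,B5} = {B0,B1,B2}; idom=B2
  B9: preds {B5,B6,B7}: {B0,B1,B2,B5} ∩ {B0,B3,B6} ∩ {B0,B1,B2,B7} = {B0}; idom=B0

DF walk-up:
  B7←B4: walk B4 to B2
  B7←B5: walk B5 to B2
  B9←B5: walk B5→B2→B1 to B0
  B9←B6: walk B6→B3 to B0
  B9←B7: walk B7→B2→B1 to B0
  B0: DF=∅
  B1: DF={B9}
  B2: DF={B9}
  B3: DF={B9}
  B4: DF={B7}
  B5: DF={B7,B9}
  B6: DF={B9}
  B7: DF={B9}
  B8: DF=∅
  B9: DF=∅

φ for d: defs {B5,B6,B9}
  DF⁺ = {B7,B9}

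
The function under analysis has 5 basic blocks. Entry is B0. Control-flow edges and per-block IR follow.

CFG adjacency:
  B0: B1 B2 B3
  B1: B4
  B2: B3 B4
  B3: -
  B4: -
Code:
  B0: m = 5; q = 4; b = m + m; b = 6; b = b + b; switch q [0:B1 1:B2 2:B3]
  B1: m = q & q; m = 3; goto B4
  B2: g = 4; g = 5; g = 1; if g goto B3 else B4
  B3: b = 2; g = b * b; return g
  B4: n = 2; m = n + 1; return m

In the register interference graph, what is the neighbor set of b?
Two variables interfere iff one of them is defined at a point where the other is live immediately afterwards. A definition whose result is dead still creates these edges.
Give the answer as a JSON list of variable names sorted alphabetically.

def/use:
  B0: def={b,m,q} ue=∅
  B1: def={m} ue={q}
  B2: def={g} ue=∅
  B3: def={b,g} ue=∅
  B4: def={m,n} ue=∅

Backward fixpoint:
  live B0: ∅→{q}
  live B1: {q}→∅
  live B2: ∅→∅
  live B3: ∅→∅
  live B4: ∅→∅

Interference:
  b — {q}
  g — ∅
  m — {q}
  n — ∅
  q — {b,m}

N(b) = ["q"]

Answer: ["q"]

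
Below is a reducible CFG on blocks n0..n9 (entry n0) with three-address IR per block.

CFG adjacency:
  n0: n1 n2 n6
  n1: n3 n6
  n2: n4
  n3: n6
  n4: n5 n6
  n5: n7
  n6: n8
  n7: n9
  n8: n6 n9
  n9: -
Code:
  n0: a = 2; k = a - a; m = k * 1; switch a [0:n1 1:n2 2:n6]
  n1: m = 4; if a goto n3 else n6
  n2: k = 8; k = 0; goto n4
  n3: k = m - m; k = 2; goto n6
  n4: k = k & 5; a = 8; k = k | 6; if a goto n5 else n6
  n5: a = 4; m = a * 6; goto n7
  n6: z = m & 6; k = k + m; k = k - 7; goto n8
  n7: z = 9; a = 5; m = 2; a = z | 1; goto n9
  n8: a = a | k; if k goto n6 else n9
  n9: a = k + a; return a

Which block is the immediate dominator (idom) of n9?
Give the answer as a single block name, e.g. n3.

Answer: n0

Analysis:
idom tree: n1←n0 n2←n0 n3←n1 n4←n2 n5←n4 n6←n0 n7←n5 n8←n6 n9←n0
Dom at joins:
  n6: preds {n0,n1,n3,n4,n8}: {n0} ∩ {n0,n1} ∩ {n0,n1,n3} ∩ {n0,n2,n4} ∩ {n0,n6,n8} = {n0}; idom=n0
  n9: preds {n7,n8}: {n0,n2,n4,n5,n7} ∩ {n0,n6,n8} = {n0}; idom=n0

idom(n9) = n0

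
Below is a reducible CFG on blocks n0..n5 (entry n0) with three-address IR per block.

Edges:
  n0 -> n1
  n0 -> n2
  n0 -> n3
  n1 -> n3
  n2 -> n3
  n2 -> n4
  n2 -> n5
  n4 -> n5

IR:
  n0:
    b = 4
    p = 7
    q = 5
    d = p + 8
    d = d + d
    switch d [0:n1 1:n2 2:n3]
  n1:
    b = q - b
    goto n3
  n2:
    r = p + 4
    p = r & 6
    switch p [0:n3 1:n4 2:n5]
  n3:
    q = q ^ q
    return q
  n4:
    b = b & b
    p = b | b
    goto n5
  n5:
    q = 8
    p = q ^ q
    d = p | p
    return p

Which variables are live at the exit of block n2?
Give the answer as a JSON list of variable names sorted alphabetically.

Answer: ["b", "q"]

Working:
Block summaries:
  n0: def={b,d,p,q} ue=∅
  n1: def={b} ue={b,q}
  n2: def={p,r} ue={p}
  n3: def={q} ue={q}
  n4: def={b,p} ue={b}
  n5: def={d,p,q} ue=∅

Live sets:
  live n0: ∅→{b,p,q}
  live n1: {b,q}→{q}
  live n2: {b,p,q}→{b,q}
  live n3: {q}→∅
  live n4: {b}→∅
  live n5: ∅→∅

live-out(n2) = ["b", "q"]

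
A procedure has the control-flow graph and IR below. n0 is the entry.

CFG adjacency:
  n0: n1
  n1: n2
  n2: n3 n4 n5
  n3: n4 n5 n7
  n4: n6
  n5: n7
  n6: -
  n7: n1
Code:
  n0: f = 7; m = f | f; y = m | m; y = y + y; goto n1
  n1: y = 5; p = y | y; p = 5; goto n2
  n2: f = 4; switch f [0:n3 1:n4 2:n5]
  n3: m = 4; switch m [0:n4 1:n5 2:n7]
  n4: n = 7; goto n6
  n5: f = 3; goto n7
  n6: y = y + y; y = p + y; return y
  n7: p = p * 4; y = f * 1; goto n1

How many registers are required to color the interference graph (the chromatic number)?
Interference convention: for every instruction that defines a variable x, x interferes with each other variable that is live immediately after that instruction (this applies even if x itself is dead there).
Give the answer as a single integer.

Answer: 4

Analysis:
def/use:
  n0: def={f,m,y} ue=∅
  n1: def={p,y} ue=∅
  n2: def={f} ue=∅
  n3: def={m} ue=∅
  n4: def={n} ue=∅
  n5: def={f} ue=∅
  n6: def={y} ue={p,y}
  n7: def={p,y} ue={f,p}

Live sets:
  n0 li=∅ lo=∅
  n1 li=∅ lo={p,y}
  n2 li={p,y} lo={f,p,y}
  n3 li={f,p,y} lo={f,p,y}
  n4 li={p,y} lo={p,y}
  n5 li={p} lo={f,p}
  n6 li={p,y} lo=∅
  n7 li={f,p} lo=∅

Interference:
  f↔{m,p,y}
  m↔{f,p,y}
  n↔{p,y}
  p↔{f,m,n,y}
  y↔{f,m,n,p}

Chromatic number:
  clique {f,m,p,y} ⇒ need ≥ 4
  4-colouring: c0={p}  c1={y}  c2={f,n}  c3={m}
  χ = 4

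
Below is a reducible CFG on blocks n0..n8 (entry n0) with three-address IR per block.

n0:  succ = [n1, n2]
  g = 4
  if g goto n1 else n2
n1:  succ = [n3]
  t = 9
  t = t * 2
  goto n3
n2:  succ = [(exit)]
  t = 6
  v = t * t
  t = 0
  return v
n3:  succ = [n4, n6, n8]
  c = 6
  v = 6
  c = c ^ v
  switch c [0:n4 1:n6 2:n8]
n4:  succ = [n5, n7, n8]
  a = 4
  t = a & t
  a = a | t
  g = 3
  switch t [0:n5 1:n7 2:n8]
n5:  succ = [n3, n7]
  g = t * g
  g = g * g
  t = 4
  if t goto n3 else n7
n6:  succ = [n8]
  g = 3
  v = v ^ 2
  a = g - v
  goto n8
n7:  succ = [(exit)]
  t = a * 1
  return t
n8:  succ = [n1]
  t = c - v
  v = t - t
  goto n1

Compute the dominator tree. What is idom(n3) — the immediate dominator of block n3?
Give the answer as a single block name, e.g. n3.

Answer: n1

Analysis:
idom tree: n1←n0 n2←n0 n3←n1 n4←n3 n5←n4 n6←n3 n7←n4 n8←n3
Dom∩ at merges:
  n1: preds {n0,n8}: {n0} ∩ {n0,n1,n3,n8} = {n0}; idom=n0
  n3: preds {n1,n5}: {n0,n1} ∩ {n0,n1,n3,n4,n5} = {n0,n1}; idom=n1
  n7: preds {n4,n5}: {n0,n1,n3,n4} ∩ {n0,n1,n3,n4,n5} = {n0,n1,n3,n4}; idom=n4
  n8: preds {n3,n4,n6}: {n0,n1,n3} ∩ {n0,n1,n3,n4} ∩ {n0,n1,n3,n6} = {n0,n1,n3}; idom=n3

idom(n3) = n1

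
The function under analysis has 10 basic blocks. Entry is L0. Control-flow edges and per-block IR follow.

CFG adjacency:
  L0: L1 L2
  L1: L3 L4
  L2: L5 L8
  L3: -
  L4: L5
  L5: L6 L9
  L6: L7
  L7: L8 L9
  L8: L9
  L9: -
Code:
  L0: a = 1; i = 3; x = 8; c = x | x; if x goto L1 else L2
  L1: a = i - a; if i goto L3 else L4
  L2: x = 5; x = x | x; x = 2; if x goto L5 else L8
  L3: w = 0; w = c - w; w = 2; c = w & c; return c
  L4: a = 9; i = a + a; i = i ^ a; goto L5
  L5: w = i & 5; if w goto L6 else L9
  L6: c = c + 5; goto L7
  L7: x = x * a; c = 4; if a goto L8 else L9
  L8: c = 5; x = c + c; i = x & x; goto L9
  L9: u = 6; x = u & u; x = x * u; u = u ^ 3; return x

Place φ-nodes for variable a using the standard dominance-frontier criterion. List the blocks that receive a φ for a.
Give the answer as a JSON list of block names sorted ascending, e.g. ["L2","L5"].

Answer: ["L5", "L8", "L9"]

Derivation:
idom tree: L1←L0 L2←L0 L3←L1 L4←L1 L5←L0 L6←L5 L7←L6 L8←L0 L9←L0
Dom∩ at merges:
  L5: preds {L2,L4}: {L0,L2} ∩ {L0,L1,L4} = {L0}; idom=L0
  L8: preds {L2,L7}: {L0,L2} ∩ {L0,L5,L6,L7} = {L0}; idom=L0
  L9: preds {L5,L7,L8}: {L0,L5} ∩ {L0,L5,L6,L7} ∩ {L0,L8} = {L0}; idom=L0

DF derivation:
  join L5 pred L2: L2 stop@L0
  join L5 pred L4: L4→L1 stop@L0
  join L8 pred L2: L2 stop@L0
  join L8 pred L7: L7→L6→L5 stop@L0
  join L9 pred L5: L5 stop@L0
  join L9 pred L7: L7→L6→L5 stop@L0
  join L9 pred L8: L8 stop@L0
  DF(L0)=∅
  DF(L1)={L5}
  DF(L2)={L5,L8}
  DF(L3)=∅
  DF(L4)={L5}
  DF(L5)={L8,L9}
  DF(L6)={L8,L9}
  DF(L7)={L8,L9}
  DF(L8)={L9}
  DF(L9)=∅

φ for a: defs {L0,L1,L4}
  DF⁺ = {L5,L8,L9}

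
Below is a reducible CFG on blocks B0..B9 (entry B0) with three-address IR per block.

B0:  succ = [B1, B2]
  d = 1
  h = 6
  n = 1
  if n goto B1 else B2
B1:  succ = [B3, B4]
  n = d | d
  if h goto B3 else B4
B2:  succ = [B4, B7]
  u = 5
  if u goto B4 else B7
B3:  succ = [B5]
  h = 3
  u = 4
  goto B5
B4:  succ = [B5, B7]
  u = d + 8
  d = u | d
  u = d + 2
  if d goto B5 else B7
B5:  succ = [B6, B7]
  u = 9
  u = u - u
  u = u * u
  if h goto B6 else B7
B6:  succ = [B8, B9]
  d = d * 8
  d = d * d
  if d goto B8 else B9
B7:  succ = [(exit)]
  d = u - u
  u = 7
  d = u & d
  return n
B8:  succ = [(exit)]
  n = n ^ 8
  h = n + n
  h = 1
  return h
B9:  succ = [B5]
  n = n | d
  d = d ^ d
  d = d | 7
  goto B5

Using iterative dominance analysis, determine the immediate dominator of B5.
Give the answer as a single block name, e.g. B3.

Answer: B0

Analysis:
idom tree: B1←B0 B2←B0 B3←B1 B4←B0 B5←B0 B6←B5 B7←B0 B8←B6 B9←B6
Dom at joins:
  B4: preds {B1,B2}: {B0,B1} ∩ {B0,B2} = {B0}; idom=B0
  B5: preds {B3,B4,B9}: {B0,B1,B3} ∩ {B0,B4} ∩ {B0,B5,B6,B9} = {B0}; idom=B0
  B7: preds {B2,B4,B5}: {B0,B2} ∩ {B0,B4} ∩ {B0,B5} = {B0}; idom=B0

idom(B5) = B0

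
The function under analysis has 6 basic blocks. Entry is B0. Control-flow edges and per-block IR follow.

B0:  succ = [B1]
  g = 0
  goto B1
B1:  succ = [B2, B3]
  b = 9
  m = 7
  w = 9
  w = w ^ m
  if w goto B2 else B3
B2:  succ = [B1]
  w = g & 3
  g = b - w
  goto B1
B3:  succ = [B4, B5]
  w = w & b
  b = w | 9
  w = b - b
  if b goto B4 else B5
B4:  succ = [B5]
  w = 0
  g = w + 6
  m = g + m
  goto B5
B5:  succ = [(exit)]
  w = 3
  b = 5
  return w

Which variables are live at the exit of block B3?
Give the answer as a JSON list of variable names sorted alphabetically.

Answer: ["m"]

Working:
Block summaries:
  B0: def={g} ue=∅
  B1: def={b,m,w} ue=∅
  B2: def={g,w} ue={b,g}
  B3: def={b,w} ue={b,w}
  B4: def={g,m,w} ue={m}
  B5: def={b,w} ue=∅

Backward fixpoint:
  B0: in=∅ out={g}
  B1: in={g} out={b,g,m,w}
  B2: in={b,g} out={g}
  B3: in={b,m,w} out={m}
  B4: in={m} out=∅
  B5: in=∅ out=∅

live-out(B3) = ["m"]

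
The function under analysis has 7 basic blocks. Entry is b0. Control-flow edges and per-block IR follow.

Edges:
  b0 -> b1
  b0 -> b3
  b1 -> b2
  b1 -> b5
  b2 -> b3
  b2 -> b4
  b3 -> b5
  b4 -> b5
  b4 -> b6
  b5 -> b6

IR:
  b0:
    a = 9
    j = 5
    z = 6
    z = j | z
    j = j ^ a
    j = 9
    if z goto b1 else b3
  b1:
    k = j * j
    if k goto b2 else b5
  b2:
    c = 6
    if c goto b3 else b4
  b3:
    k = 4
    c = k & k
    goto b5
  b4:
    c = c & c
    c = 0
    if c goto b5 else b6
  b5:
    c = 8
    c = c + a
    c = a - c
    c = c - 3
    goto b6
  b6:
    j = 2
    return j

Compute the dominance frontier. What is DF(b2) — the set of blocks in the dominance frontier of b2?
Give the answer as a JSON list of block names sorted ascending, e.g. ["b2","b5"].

Answer: ["b3", "b5", "b6"]

Derivation:
idom tree: b1←b0 b2←b1 b3←b0 b4←b2 b5←b0 b6←b0
Dom at joins:
  b3: preds {b0,b2}: {b0} ∩ {b0,b1,b2} = {b0}; idom=b0
  b5: preds {b1,b3,b4}: {b0,b1} ∩ {b0,b3} ∩ {b0,b1,b2,b4} = {b0}; idom=b0
  b6: preds {b4,b5}: {b0,b1,b2,b4} ∩ {b0,b5} = {b0}; idom=b0

DF derivation:
  b3←b0: walk · to b0
  b3←b2: walk b2→b1 to b0
  b5←b1: walk b1 to b0
  b5←b3: walk b3 to b0
  b5←b4: walk b4→b2→b1 to b0
  b6←b4: walk b4→b2→b1 to b0
  b6←b5: walk b5 to b0
  b0: DF=∅
  b1: DF={b3,b5,b6}
  b2: DF={b3,b5,b6}
  b3: DF={b5}
  b4: DF={b5,b6}
  b5: DF={b6}
  b6: DF=∅

DF(b2) = ["b3", "b5", "b6"]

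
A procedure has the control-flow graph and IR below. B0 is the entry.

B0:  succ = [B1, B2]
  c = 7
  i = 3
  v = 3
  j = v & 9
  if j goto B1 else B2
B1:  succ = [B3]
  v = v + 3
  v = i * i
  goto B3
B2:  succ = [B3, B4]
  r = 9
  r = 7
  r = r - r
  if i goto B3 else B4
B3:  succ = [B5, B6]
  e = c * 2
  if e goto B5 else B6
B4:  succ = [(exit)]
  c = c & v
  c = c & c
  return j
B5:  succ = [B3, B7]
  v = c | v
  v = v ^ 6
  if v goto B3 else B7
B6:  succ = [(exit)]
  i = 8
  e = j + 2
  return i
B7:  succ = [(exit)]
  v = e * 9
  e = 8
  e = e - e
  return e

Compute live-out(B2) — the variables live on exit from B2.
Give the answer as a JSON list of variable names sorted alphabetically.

Answer: ["c", "j", "v"]

Analysis:
Block summaries:
  B0 def {c,i,j,v} use ∅
  B1 def {v} use {i,v}
  B2 def {r} use {i}
  B3 def {e} use {c}
  B4 def {c} use {c,j,v}
  B5 def {v} use {c,v}
  B6 def {e,i} use {j}
  B7 def {e,v} use {e}

Backward fixpoint:
  B0: in=∅ out={c,i,j,v}
  B1: in={c,i,j,v} out={c,j,v}
  B2: in={c,i,j,v} out={c,j,v}
  B3: in={c,j,v} out={c,e,j,v}
  B4: in={c,j,v} out=∅
  B5: in={c,e,j,v} out={c,e,j,v}
  B6: in={j} out=∅
  B7: in={e} out=∅

live-out(B2) = ["c", "j", "v"]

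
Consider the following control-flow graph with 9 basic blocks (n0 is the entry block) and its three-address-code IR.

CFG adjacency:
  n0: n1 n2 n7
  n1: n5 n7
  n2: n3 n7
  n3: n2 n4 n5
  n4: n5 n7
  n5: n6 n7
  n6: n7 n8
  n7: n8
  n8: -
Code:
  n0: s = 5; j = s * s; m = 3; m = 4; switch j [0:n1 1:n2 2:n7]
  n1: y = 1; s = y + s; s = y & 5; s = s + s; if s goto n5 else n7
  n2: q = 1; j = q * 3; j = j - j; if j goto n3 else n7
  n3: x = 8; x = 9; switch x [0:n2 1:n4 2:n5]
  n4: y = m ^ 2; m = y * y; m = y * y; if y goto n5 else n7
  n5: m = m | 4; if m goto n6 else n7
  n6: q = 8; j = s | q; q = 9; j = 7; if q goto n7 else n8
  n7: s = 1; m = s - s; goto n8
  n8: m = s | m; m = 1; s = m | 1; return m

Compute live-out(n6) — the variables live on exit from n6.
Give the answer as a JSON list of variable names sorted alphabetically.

def/use:
  n0 def {j,m,s} use ∅
  n1 def {s,y} use {s}
  n2 def {j,q} use ∅
  n3 def {x} use ∅
  n4 def {m,y} use {m}
  n5 def {m} use {m}
  n6 def {j,q} use {s}
  n7 def {m,s} use ∅
  n8 def {m,s} use {m,s}

Liveness:
  live n0: ∅→{m,s}
  live n1: {m,s}→{m,s}
  live n2: {m,s}→{m,s}
  live n3: {m,s}→{m,s}
  live n4: {m,s}→{m,s}
  live n5: {m,s}→{m,s}
  live n6: {m,s}→{m,s}
  live n7: ∅→{m,s}
  live n8: {m,s}→∅

live-out(n6) = ["m", "s"]

Answer: ["m", "s"]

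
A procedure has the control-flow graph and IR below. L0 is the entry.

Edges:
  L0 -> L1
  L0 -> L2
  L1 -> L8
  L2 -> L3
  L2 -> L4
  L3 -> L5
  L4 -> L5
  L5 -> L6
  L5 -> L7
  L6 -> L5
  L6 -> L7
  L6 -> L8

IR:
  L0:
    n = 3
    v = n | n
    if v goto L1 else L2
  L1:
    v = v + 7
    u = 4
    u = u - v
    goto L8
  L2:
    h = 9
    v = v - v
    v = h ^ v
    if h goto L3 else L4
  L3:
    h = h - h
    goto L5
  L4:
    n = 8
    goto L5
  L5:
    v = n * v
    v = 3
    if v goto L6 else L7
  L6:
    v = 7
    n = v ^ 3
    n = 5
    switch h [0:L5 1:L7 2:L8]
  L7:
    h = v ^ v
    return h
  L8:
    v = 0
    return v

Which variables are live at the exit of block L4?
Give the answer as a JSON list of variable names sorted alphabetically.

def/use:
  L0: {n,v} / ∅
  L1: {u,v} / {v}
  L2: {h,v} / {v}
  L3: {h} / {h}
  L4: {n} / ∅
  L5: {v} / {n,v}
  L6: {n,v} / {h}
  L7: {h} / {v}
  L8: {v} / ∅

Live sets:
  L0: in=∅ out={n,v}
  L1: in={v} out=∅
  L2: in={n,v} out={h,n,v}
  L3: in={h,n,v} out={h,n,v}
  L4: in={h,v} out={h,n,v}
  L5: in={h,n,v} out={h,v}
  L6: in={h} out={h,n,v}
  L7: in={v} out=∅
  L8: in=∅ out=∅

live-out(L4) = ["h", "n", "v"]

Answer: ["h", "n", "v"]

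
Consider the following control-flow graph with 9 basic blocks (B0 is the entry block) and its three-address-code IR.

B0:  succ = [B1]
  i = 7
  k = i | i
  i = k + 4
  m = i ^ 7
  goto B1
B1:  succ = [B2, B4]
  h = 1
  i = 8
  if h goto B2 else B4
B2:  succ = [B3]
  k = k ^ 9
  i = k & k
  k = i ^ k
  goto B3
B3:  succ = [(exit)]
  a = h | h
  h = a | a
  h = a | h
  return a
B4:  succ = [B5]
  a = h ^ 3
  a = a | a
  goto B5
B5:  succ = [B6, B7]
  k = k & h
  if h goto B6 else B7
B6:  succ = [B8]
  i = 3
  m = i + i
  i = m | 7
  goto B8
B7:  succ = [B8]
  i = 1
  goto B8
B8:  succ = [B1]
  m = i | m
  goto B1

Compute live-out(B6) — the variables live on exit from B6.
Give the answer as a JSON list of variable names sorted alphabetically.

Block summaries:
  B0: def={i,k,m} ue=∅
  B1: def={h,i} ue=∅
  B2: def={i,k} ue={k}
  B3: def={a,h} ue={h}
  B4: def={a} ue={h}
  B5: def={k} ue={h,k}
  B6: def={i,m} ue=∅
  B7: def={i} ue=∅
  B8: def={m} ue={i,m}

Liveness:
  B0 li=∅ lo={k,m}
  B1 li={k,m} lo={h,k,m}
  B2 li={h,k} lo={h}
  B3 li={h} lo=∅
  B4 li={h,k,m} lo={h,k,m}
  B5 li={h,k,m} lo={k,m}
  B6 li={k} lo={i,k,m}
  B7 li={k,m} lo={i,k,m}
  B8 li={i,k,m} lo={k,m}

live-out(B6) = ["i", "k", "m"]

Answer: ["i", "k", "m"]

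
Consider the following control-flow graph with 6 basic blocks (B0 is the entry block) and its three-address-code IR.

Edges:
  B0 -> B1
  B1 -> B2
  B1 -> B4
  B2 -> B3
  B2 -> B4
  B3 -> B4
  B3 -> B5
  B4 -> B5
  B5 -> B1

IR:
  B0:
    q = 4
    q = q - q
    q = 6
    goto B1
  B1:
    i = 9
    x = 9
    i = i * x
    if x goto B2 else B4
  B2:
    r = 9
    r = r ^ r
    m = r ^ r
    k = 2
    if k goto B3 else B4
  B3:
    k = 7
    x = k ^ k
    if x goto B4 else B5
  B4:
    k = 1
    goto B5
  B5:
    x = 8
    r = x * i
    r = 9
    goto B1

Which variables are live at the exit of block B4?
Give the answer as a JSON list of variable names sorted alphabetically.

Per-block:
  B0 def {q} use ∅
  B1 def {i,x} use ∅
  B2 def {k,m,r} use ∅
  B3 def {k,x} use ∅
  B4 def {k} use ∅
  B5 def {r,x} use {i}

Backward fixpoint:
  B0 li=∅ lo=∅
  B1 li=∅ lo={i}
  B2 li={i} lo={i}
  B3 li={i} lo={i}
  B4 li={i} lo={i}
  B5 li={i} lo=∅

live-out(B4) = ["i"]

Answer: ["i"]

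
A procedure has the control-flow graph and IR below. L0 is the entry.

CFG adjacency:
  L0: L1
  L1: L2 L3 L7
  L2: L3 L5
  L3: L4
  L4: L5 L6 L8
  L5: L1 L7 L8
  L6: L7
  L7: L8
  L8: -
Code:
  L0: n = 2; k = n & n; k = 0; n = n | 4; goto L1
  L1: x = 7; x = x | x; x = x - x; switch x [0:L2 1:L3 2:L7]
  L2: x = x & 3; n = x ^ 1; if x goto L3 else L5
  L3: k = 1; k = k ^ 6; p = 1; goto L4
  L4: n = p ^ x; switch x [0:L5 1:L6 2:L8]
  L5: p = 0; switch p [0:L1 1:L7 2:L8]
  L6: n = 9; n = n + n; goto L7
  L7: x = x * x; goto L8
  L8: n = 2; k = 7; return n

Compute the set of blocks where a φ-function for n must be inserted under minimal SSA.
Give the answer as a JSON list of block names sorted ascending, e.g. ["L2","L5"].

idom tree: L1←L0 L2←L1 L3←L1 L4←L3 L5←L1 L6←L4 L7←L1 L8←L1
Dom∩ at merges:
  L1: preds {L0,L5}: {L0} ∩ {L0,L1,L5} = {L0}; idom=L0
  L3: preds {L1,L2}: {L0,L1} ∩ {L0,L1,L2} = {L0,L1}; idom=L1
  L5: preds {L2,L4}: {L0,L1,L2} ∩ {L0,L1,L3,L4} = {L0,L1}; idom=L1
  L7: preds {L1,L5,L6}: {L0,L1} ∩ {L0,L1,L5} ∩ {L0,L1,L3,L4,L6} = {L0,L1}; idom=L1
  L8: preds {L4,L5,L7}: {L0,L1,L3,L4} ∩ {L0,L1,L5} ∩ {L0,L1,L7} = {L0,L1}; idom=L1

Frontier:
  L1←L0: walk · to L0
  L1←L5: walk L5→L1 to L0
  L3←L1: walk · to L1
  L3←L2: walk L2 to L1
  L5←L2: walk L2 to L1
  L5←L4: walk L4→L3 to L1
  L7←L1: walk · to L1
  L7←L5: walk L5 to L1
  L7←L6: walk L6→L4→L3 to L1
  L8←L4: walk L4→L3 to L1
  L8←L5: walk L5 to L1
  L8←L7: walk L7 to L1
  DF(L0)=∅
  DF(L1)={L1}
  DF(L2)={L3,L5}
  DF(L3)={L5,L7,L8}
  DF(L4)={L5,L7,L8}
  DF(L5)={L1,L7,L8}
  DF(L6)={L7}
  DF(L7)={L8}
  DF(L8)=∅

φ for n: defs {L0,L2,L4,L6,L8}
  DF⁺ = {L1,L3,L5,L7,L8}

Answer: ["L1", "L3", "L5", "L7", "L8"]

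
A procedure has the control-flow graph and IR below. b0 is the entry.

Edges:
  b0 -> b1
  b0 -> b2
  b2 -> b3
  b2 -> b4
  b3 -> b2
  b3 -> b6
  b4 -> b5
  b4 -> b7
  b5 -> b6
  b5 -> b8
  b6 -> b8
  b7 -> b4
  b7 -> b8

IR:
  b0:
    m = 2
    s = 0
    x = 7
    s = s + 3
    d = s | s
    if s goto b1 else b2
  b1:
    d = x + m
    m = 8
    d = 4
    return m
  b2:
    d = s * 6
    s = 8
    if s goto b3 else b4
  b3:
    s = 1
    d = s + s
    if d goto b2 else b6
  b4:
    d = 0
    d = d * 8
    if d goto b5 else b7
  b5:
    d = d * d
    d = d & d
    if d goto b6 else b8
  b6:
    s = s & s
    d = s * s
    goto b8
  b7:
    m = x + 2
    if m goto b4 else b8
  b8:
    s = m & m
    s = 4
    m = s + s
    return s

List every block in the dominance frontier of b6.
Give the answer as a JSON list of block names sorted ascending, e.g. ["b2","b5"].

Answer: ["b8"]

Derivation:
idom tree: b1←b0 b2←b0 b3←b2 b4←b2 b5←b4 b6←b2 b7←b4 b8←b2
Join-block Dom:
  b2: preds {b0,b3}: {b0} ∩ {b0,b2,b3} = {b0}; idom=b0
  b4: preds {b2,b7}: {b0,b2} ∩ {b0,b2,b4,b7} = {b0,b2}; idom=b2
  b6: preds {b3,b5}: {b0,b2,b3} ∩ {b0,b2,b4,b5} = {b0,b2}; idom=b2
  b8: preds {b5,b6,b7}: {b0,b2,b4,b5} ∩ {b0,b2,b6} ∩ {b0,b2,b4,b7} = {b0,b2}; idom=b2

DF derivation:
  b2←b0: walk · to b0
  b2←b3: walk b3→b2 to b0
  b4←b2: walk · to b2
  b4←b7: walk b7→b4 to b2
  b6←b3: walk b3 to b2
  b6←b5: walk b5→b4 to b2
  b8←b5: walk b5→b4 to b2
  b8←b6: walk b6 to b2
  b8←b7: walk b7→b4 to b2
  DF(b0)=∅
  DF(b1)=∅
  DF(b2)={b2}
  DF(b3)={b2,b6}
  DF(b4)={b4,b6,b8}
  DF(b5)={b6,b8}
  DF(b6)={b8}
  DF(b7)={b4,b8}
  DF(b8)=∅

DF(b6) = ["b8"]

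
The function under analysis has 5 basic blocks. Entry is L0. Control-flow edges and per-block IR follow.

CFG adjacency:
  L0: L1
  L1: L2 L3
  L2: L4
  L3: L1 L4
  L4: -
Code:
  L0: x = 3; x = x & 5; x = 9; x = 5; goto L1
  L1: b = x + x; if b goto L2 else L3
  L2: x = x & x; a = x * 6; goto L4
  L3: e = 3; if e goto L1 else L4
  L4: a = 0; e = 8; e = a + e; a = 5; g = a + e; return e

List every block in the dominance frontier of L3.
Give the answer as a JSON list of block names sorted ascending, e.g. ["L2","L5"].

Answer: ["L1", "L4"]

Analysis:
idom tree: L1←L0 L2←L1 L3←L1 L4←L1
Join-block Dom:
  L1: preds {L0,L3}: {L0} ∩ {L0,L1,L3} = {L0}; idom=L0
  L4: preds {L2,L3}: {L0,L1,L2} ∩ {L0,L1,L3} = {L0,L1}; idom=L1

DF derivation:
  L1←L0: walk · to L0
  L1←L3: walk L3→L1 to L0
  L4←L2: walk L2 to L1
  L4←L3: walk L3 to L1
  DF(L0)=∅
  DF(L1)={L1}
  DF(L2)={L4}
  DF(L3)={L1,L4}
  DF(L4)=∅

DF(L3) = ["L1", "L4"]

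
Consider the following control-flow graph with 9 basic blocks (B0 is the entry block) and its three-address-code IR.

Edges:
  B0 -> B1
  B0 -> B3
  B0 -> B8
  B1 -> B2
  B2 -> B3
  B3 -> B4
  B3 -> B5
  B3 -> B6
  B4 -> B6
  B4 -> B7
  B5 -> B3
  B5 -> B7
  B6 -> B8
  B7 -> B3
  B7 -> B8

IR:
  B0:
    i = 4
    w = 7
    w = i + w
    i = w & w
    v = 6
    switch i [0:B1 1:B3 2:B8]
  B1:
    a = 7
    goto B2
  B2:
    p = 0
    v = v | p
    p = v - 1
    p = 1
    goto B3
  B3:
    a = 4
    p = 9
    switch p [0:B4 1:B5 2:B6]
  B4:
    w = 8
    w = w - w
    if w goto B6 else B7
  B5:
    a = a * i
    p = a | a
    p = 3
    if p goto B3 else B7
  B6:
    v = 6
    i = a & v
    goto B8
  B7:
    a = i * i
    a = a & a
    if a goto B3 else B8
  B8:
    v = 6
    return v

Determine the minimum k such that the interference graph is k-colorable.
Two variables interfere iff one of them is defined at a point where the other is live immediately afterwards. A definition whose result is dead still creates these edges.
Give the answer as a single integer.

Answer: 4

Derivation:
Per-block:
  B0 def {i,v,w} use ∅
  B1 def {a} use ∅
  B2 def {p,v} use {v}
  B3 def {a,p} use ∅
  B4 def {w} use ∅
  B5 def {a,p} use {a,i}
  B6 def {i,v} use {a}
  B7 def {a} use {i}
  B8 def {v} use ∅

Liveness:
  B0: in=∅ out={i,v}
  B1: in={i,v} out={i,v}
  B2: in={i,v} out={i}
  B3: in={i} out={a,i}
  B4: in={a,i} out={a,i}
  B5: in={a,i} out={i}
  B6: in={a} out=∅
  B7: in={i} out={i}
  B8: in=∅ out=∅

Interfere edges:
  a: {i,p,v,w}
  i: {a,p,v,w}
  p: {a,i,v}
  v: {a,i,p}
  w: {a,i}

Colouring:
  lower bound: {a,i,p,v} mutually conflict ⇒ χ ≥ 4
  4-colouring: r0={a}  r1={i}  r2={p,w}  r3={v}
  χ = 4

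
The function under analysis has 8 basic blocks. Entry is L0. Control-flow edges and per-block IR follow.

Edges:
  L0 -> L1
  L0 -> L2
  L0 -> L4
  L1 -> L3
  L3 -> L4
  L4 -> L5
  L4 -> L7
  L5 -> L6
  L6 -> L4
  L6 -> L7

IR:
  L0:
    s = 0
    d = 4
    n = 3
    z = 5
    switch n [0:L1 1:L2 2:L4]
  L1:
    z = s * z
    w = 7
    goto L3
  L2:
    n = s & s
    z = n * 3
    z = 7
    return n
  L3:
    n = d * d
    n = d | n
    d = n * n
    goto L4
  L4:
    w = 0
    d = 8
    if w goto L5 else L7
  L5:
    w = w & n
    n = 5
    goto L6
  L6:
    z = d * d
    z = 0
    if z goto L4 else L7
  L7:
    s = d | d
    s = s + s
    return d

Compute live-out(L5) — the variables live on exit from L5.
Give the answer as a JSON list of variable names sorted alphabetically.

Per-block:
  L0: def={d,n,s,z} ue=∅
  L1: def={w,z} ue={s,z}
  L2: def={n,z} ue={s}
  L3: def={d,n} ue={d}
  L4: def={d,w} ue=∅
  L5: def={n,w} ue={n,w}
  L6: def={z} ue={d}
  L7: def={s} ue={d}

Live sets:
  live L0: ∅→{d,n,s,z}
  live L1: {d,s,z}→{d}
  live L2: {s}→∅
  live L3: {d}→{n}
  live L4: {n}→{d,n,w}
  live L5: {d,n,w}→{d,n}
  live L6: {d,n}→{d,n}
  live L7: {d}→∅

live-out(L5) = ["d", "n"]

Answer: ["d", "n"]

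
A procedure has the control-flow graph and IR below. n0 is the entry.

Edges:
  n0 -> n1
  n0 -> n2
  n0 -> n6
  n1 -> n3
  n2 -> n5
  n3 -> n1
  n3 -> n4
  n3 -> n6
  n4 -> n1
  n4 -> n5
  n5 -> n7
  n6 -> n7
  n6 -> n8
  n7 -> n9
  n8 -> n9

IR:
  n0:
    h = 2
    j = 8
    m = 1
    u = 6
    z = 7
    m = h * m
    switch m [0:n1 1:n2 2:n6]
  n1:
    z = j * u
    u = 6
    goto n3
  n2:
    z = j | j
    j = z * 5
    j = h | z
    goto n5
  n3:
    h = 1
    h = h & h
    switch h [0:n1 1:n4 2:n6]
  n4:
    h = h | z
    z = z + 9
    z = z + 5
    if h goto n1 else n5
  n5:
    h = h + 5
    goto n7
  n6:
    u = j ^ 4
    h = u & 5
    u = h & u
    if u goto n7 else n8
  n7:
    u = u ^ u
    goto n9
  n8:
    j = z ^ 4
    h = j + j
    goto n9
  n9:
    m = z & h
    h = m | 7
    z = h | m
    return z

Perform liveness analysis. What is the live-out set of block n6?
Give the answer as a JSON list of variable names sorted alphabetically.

Answer: ["h", "u", "z"]

Analysis:
Block summaries:
  n0: {h,j,m,u,z} / ∅
  n1: {u,z} / {j,u}
  n2: {j,z} / {h,j}
  n3: {h} / ∅
  n4: {h,z} / {h,z}
  n5: {h} / {h}
  n6: {h,u} / {j}
  n7: {u} / {u}
  n8: {h,j} / {z}
  n9: {h,m,z} / {h,z}

Live sets:
  n0: in=∅ out={h,j,u,z}
  n1: in={j,u} out={j,u,z}
  n2: in={h,j,u} out={h,u,z}
  n3: in={j,u,z} out={h,j,u,z}
  n4: in={h,j,u,z} out={h,j,u,z}
  n5: in={h,u,z} out={h,u,z}
  n6: in={j,z} out={h,u,z}
  n7: in={h,u,z} out={h,z}
  n8: in={z} out={h,z}
  n9: in={h,z} out=∅

live-out(n6) = ["h", "u", "z"]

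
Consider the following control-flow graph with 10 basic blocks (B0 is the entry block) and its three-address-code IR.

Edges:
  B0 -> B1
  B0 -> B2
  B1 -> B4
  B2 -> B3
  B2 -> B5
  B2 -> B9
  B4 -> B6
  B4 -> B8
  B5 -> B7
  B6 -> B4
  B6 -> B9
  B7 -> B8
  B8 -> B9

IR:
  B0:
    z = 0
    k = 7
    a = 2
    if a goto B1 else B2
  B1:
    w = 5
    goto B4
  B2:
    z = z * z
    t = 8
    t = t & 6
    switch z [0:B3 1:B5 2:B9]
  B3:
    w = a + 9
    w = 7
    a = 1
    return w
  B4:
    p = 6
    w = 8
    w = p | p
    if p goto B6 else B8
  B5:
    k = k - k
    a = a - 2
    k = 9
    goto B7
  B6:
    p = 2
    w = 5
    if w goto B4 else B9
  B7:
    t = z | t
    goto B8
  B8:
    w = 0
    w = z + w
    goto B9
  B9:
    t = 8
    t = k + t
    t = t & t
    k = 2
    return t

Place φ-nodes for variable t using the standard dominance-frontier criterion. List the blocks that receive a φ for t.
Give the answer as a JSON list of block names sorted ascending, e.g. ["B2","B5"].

Answer: ["B8", "B9"]

Derivation:
idom tree: B1←B0 B2←B0 B3←B2 B4←B1 B5←B2 B6←B4 B7←B5 B8←B0 B9←B0
Dom∩ at merges:
  B4: preds {B1,B6}: {B0,B1} ∩ {B0,B1,B4,B6} = {B0,B1}; idom=B1
  B8: preds {B4,B7}: {B0,B1,B4} ∩ {B0,B2,B5,B7} = {B0}; idom=B0
  B9: preds {B2,B6,B8}: {B0,B2} ∩ {B0,B1,B4,B6} ∩ {B0,B8} = {B0}; idom=B0

DF walk-up:
  join B4 pred B1: · stop@B1
  join B4 pred B6: B6→B4 stop@B1
  join B8 pred B4: B4→B1 stop@B0
  join B8 pred B7: B7→B5→B2 stop@B0
  join B9 pred B2: B2 stop@B0
  join B9 pred B6: B6→B4→B1 stop@B0
  join B9 pred B8: B8 stop@B0
  DF(B0)=∅
  DF(B1)={B8,B9}
  DF(B2)={B8,B9}
  DF(B3)=∅
  DF(B4)={B4,B8,B9}
  DF(B5)={B8}
  DF(B6)={B4,B9}
  DF(B7)={B8}
  DF(B8)={B9}
  DF(B9)=∅

φ for t: defs {B2,B7,B9}
  DF⁺ = {B8,B9}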